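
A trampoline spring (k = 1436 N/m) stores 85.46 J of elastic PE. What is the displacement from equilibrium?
x = √(2·PE/k) = √(2·85.46/1436) = 0.345 m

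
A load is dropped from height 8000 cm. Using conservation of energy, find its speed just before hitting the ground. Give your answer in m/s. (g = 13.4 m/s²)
Convert to SI: h = 80.0 m
mgh = ½mv² ⇒ v = √(2gh) = √(2·13.4·80.0) = 46.3 m/s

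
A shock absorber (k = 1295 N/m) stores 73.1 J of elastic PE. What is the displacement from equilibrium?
x = √(2·PE/k) = √(2·73.1/1295) = 0.336 m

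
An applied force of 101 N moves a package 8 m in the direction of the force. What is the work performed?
W = F·d = (101)(8) = 808.0 J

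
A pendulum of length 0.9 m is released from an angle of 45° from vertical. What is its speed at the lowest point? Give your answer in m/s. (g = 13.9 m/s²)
h = L(1 − cosθ) = 0.9(1 − cos45°) = 0.263604 m
v = √(2gh) = √(2·13.9·0.263604) = 2.707 m/s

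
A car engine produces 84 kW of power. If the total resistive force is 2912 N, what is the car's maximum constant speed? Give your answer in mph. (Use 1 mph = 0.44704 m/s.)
P = Fv ⇒ v = P/F = 84000 W/2912.0 N = 28.8462 m/s = 64.53 mph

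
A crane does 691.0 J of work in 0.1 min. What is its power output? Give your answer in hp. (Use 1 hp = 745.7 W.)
Convert to SI: W = 691.0 J, t = 6.0 s
P = W/t = 691.0/6.0 = 115.167 W = 0.1544 hp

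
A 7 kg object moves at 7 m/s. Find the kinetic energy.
KE = ½mv² = ½(7)(7)² = 171.5 J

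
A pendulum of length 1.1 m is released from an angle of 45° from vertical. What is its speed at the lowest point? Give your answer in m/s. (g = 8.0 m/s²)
h = L(1 − cosθ) = 1.1(1 − cos45°) = 0.322183 m
v = √(2gh) = √(2·8.0·0.322183) = 2.27 m/s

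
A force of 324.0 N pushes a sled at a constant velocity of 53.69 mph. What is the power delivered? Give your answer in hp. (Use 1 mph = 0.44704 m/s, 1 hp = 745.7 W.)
Convert to SI: F = 324.0 N, v = 24.0016 m/s
P = Fv = (324.0)(24.0016) = 7776.51 W = 10.43 hp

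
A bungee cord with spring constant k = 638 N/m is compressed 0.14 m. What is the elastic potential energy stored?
PE = ½kx² = ½(638)(0.14)² = 6.252 J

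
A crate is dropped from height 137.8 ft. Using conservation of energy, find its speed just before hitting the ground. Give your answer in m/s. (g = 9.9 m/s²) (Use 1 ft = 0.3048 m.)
Convert to SI: h = 42.0014 m
mgh = ½mv² ⇒ v = √(2gh) = √(2·9.9·42.0014) = 28.84 m/s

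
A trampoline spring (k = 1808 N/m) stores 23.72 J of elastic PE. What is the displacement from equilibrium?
x = √(2·PE/k) = √(2·23.72/1808) = 0.162 m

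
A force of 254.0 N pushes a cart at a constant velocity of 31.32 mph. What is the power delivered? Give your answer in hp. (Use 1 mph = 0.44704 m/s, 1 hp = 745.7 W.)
Convert to SI: F = 254.0 N, v = 14.0013 m/s
P = Fv = (254.0)(14.0013) = 3556.33 W = 4.769 hp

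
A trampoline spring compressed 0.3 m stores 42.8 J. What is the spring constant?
k = 2·PE/x² = 2·42.8/(0.3)² = 951.1 N/m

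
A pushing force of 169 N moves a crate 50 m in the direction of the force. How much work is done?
W = F·d = (169)(50) = 8450 J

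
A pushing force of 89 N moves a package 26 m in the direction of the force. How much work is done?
W = F·d = (89)(26) = 2314 J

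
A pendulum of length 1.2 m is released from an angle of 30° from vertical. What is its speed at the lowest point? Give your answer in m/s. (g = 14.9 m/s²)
h = L(1 − cosθ) = 1.2(1 − cos30°) = 0.16077 m
v = √(2gh) = √(2·14.9·0.16077) = 2.189 m/s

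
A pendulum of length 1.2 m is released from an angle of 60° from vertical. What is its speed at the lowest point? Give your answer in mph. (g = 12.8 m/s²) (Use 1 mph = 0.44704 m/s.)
h = L(1 − cosθ) = 1.2(1 − cos60°) = 0.6 m
v = √(2gh) = √(2·12.8·0.6) = 3.91918 m/s = 8.767 mph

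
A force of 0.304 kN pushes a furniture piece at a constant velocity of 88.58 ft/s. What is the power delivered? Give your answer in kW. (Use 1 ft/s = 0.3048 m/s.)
Convert to SI: F = 304.0 N, v = 26.9992 m/s
P = Fv = (304.0)(26.9992) = 8207.75 W = 8.208 kW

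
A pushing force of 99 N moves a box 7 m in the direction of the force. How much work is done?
W = F·d = (99)(7) = 693.0 J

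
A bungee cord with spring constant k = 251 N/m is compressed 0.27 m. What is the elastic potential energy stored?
PE = ½kx² = ½(251)(0.27)² = 9.149 J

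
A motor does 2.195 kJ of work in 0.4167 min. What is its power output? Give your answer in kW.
Convert to SI: W = 2195.0 J, t = 25.002 s
P = W/t = 2195.0/25.002 = 87.793 W = 0.08779 kW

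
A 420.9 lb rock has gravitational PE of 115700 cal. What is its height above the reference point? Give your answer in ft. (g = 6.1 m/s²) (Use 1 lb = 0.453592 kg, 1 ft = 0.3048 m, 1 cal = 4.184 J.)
Convert to SI: m = 190.917 kg, PE = 484089 J
h = PE/(mg) = 484089/(190.917·6.1) = 415.672 m = 1364 ft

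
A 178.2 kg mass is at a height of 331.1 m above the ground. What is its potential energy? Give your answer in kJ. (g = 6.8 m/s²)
PE = mgh = (178.2)(6.8)(331.1) = 401214 J = 401.2 kJ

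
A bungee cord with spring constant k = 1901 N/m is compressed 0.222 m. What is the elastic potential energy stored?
PE = ½kx² = ½(1901)(0.222)² = 46.84 J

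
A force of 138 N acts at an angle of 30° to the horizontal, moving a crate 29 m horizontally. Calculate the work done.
W = F·d·cosθ = (138)(29)cos(30°) = 3466 J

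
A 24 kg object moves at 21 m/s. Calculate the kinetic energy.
KE = ½mv² = ½(24)(21)² = 5292.0 J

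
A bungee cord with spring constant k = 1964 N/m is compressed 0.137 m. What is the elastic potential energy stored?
PE = ½kx² = ½(1964)(0.137)² = 18.43 J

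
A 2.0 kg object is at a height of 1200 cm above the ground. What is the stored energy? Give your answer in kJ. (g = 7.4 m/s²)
Convert to SI: m = 2.0 kg, h = 12.0 m
PE = mgh = (2.0)(7.4)(12.0) = 177.6 J = 0.1776 kJ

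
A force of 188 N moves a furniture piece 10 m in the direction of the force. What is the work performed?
W = F·d = (188)(10) = 1880 J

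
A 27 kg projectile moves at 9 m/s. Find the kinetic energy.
KE = ½mv² = ½(27)(9)² = 1093.5 J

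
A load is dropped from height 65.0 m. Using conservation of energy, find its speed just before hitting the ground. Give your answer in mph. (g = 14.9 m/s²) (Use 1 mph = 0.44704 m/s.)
mgh = ½mv² ⇒ v = √(2gh) = √(2·14.9·65.0) = 44.0114 m/s = 98.45 mph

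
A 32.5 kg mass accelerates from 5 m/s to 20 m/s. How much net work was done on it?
W = ΔKE = ½m(v₂² − v₁²) = ½(32.5)(20² − 5²) = 6093.75 J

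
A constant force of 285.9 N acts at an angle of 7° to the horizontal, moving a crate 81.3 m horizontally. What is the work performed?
W = F·d·cosθ = (285.9)(81.3)cos(7°) = 23070 J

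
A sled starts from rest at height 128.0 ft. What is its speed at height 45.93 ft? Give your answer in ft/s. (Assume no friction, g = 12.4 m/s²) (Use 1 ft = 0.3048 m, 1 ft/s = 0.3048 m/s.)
Convert to SI: h₁−h₂ = 25.0149 m
mgh₁ = mgh₂ + ½mv² ⇒ v = √(2g(h₁−h₂)) = √(2·12.4·25.0149) = 24.9072 m/s = 81.72 ft/s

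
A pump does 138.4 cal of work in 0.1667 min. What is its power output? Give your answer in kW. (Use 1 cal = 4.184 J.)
Convert to SI: W = 579.066 J, t = 10.002 s
P = W/t = 579.066/10.002 = 57.89498 W = 0.05789 kW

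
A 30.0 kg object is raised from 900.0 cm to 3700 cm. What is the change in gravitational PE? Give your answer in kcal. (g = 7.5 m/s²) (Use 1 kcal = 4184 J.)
Convert to SI: m = 30.0 kg, Δh = 28.0 m
ΔPE = mgΔh = (30.0)(7.5)(28.0) = 6300.0 J = 1.506 kcal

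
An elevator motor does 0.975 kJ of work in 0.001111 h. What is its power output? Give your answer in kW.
Convert to SI: W = 975.0 J, t = 3.9996 s
P = W/t = 975.0/3.9996 = 243.774 W = 0.2438 kW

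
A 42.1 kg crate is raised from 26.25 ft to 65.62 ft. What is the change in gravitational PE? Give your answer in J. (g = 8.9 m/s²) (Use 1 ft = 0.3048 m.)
Convert to SI: m = 42.1 kg, Δh = 12.0 m
ΔPE = mgΔh = (42.1)(8.9)(12.0) = 4496 J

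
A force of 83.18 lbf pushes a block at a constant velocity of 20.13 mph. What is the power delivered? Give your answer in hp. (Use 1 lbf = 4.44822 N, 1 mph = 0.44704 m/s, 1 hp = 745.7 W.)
Convert to SI: F = 370.003 N, v = 8.99892 m/s
P = Fv = (370.003)(8.99892) = 3329.63 W = 4.465 hp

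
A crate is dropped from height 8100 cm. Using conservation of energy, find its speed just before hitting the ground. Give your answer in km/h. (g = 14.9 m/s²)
Convert to SI: h = 81.0 m
mgh = ½mv² ⇒ v = √(2gh) = √(2·14.9·81.0) = 49.1304 m/s = 176.9 km/h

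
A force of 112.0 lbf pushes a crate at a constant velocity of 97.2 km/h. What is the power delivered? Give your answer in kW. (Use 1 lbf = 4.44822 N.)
Convert to SI: F = 498.201 N, v = 27.0 m/s
P = Fv = (498.201)(27.0) = 13451.4 W = 13.45 kW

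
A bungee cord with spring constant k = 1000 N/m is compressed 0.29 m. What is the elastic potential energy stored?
PE = ½kx² = ½(1000)(0.29)² = 42.05 J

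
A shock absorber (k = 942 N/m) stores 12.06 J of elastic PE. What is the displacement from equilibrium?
x = √(2·PE/k) = √(2·12.06/942) = 0.16 m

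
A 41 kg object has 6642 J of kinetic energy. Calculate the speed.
v = √(2·KE/m) = √(2·6642/41) = 18.0 m/s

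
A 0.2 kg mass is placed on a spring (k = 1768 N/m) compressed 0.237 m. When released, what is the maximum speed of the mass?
½kx² = ½mv² ⇒ v = x√(k/m) = (0.237)√(1768/0.2) = 22.28 m/s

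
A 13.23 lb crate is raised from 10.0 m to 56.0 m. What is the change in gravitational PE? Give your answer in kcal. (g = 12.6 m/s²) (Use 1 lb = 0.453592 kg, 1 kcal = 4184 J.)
Convert to SI: m = 6.00102 kg, Δh = 46.0 m
ΔPE = mgΔh = (6.00102)(12.6)(46.0) = 3478.19 J = 0.8313 kcal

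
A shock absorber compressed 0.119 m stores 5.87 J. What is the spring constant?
k = 2·PE/x² = 2·5.87/(0.119)² = 829.0 N/m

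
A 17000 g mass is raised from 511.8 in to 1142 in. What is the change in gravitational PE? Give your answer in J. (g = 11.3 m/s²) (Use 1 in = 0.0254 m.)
Convert to SI: m = 17.0 kg, Δh = 16.0071 m
ΔPE = mgΔh = (17.0)(11.3)(16.0071) = 3075 J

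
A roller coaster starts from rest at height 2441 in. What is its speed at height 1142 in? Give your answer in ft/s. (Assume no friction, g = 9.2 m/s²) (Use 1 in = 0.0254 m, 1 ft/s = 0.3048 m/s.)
Convert to SI: h₁−h₂ = 32.9946 m
mgh₁ = mgh₂ + ½mv² ⇒ v = √(2g(h₁−h₂)) = √(2·9.2·32.9946) = 24.6394 m/s = 80.84 ft/s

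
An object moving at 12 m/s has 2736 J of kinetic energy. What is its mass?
m = 2·KE/v² = 2·2736/(12)² = 38.0 kg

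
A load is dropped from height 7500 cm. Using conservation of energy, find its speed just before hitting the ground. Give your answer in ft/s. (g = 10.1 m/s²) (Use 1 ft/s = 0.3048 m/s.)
Convert to SI: h = 75.0 m
mgh = ½mv² ⇒ v = √(2gh) = √(2·10.1·75.0) = 38.923 m/s = 127.7 ft/s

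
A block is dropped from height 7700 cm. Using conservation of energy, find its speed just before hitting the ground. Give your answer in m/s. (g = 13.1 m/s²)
Convert to SI: h = 77.0 m
mgh = ½mv² ⇒ v = √(2gh) = √(2·13.1·77.0) = 44.92 m/s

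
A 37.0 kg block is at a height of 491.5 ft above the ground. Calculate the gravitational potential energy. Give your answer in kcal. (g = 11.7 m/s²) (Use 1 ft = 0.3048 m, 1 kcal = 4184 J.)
Convert to SI: m = 37.0 kg, h = 149.809 m
PE = mgh = (37.0)(11.7)(149.809) = 64852.4 J = 15.5 kcal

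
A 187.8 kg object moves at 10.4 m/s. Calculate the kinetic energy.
KE = ½mv² = ½(187.8)(10.4)² = 10160 J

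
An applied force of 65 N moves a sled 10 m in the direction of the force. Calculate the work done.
W = F·d = (65)(10) = 650.0 J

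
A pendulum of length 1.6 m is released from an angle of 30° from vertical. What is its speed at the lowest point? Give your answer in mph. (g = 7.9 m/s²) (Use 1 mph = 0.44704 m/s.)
h = L(1 − cosθ) = 1.6(1 − cos30°) = 0.214359 m
v = √(2gh) = √(2·7.9·0.214359) = 1.84035 m/s = 4.117 mph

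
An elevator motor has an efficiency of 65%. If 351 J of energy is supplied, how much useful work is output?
W_out = η·W_in = 0.65·351 = 228.15 J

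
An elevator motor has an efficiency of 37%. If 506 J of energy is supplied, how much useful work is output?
W_out = η·W_in = 0.37·506 = 187.22 J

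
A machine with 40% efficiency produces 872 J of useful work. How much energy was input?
W_in = W_out/η = 872/0.4 = 2180 J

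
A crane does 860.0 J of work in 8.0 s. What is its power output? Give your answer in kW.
P = W/t = 860.0/8.0 = 107.5 W = 0.1075 kW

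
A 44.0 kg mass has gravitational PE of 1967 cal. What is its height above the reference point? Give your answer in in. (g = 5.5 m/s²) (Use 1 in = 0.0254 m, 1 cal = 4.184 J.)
Convert to SI: m = 44.0 kg, PE = 8229.93 J
h = PE/(mg) = 8229.93/(44.0·5.5) = 34.008 m = 1339 in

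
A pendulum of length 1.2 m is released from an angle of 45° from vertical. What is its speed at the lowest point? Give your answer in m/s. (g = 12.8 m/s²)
h = L(1 − cosθ) = 1.2(1 − cos45°) = 0.351472 m
v = √(2gh) = √(2·12.8·0.351472) = 3.0 m/s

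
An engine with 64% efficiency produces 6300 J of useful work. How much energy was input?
W_in = W_out/η = 6300/0.64 = 9844 J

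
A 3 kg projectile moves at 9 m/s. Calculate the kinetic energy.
KE = ½mv² = ½(3)(9)² = 121.5 J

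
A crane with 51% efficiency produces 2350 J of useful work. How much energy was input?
W_in = W_out/η = 2350/0.51 = 4608 J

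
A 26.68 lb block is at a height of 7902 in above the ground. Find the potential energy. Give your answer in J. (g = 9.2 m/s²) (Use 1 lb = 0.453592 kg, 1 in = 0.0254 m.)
Convert to SI: m = 12.1018 kg, h = 200.711 m
PE = mgh = (12.1018)(9.2)(200.711) = 22350 J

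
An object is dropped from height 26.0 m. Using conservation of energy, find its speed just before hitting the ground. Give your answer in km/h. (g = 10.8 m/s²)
mgh = ½mv² ⇒ v = √(2gh) = √(2·10.8·26.0) = 23.6981 m/s = 85.31 km/h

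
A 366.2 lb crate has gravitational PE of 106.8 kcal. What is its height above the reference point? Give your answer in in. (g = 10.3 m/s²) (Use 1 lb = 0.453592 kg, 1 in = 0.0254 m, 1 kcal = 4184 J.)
Convert to SI: m = 166.105 kg, PE = 446851 J
h = PE/(mg) = 446851/(166.105·10.3) = 261.181 m = 10280 in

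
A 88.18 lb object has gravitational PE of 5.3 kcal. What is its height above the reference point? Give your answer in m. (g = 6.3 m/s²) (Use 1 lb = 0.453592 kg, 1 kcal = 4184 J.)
Convert to SI: m = 39.9977 kg, PE = 22175.2 J
h = PE/(mg) = 22175.2/(39.9977·6.3) = 88.0 m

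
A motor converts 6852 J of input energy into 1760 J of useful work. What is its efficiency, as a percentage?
η = W_out/W_in = 1760/6852 = 25.69%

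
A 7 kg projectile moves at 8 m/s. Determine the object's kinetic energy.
KE = ½mv² = ½(7)(8)² = 224.0 J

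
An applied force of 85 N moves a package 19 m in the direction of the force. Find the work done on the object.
W = F·d = (85)(19) = 1615 J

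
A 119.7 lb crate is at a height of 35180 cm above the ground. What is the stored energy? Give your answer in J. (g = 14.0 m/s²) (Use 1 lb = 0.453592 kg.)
Convert to SI: m = 54.295 kg, h = 351.8 m
PE = mgh = (54.295)(14.0)(351.8) = 267400 J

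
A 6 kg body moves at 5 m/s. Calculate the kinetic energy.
KE = ½mv² = ½(6)(5)² = 75.0 J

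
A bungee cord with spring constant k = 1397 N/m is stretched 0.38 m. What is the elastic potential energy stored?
PE = ½kx² = ½(1397)(0.38)² = 100.9 J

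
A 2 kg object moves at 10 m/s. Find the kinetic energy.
KE = ½mv² = ½(2)(10)² = 100.0 J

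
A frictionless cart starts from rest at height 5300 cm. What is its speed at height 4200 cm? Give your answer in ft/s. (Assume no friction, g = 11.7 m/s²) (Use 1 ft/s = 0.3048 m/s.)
Convert to SI: h₁−h₂ = 11.0 m
mgh₁ = mgh₂ + ½mv² ⇒ v = √(2g(h₁−h₂)) = √(2·11.7·11.0) = 16.0437 m/s = 52.64 ft/s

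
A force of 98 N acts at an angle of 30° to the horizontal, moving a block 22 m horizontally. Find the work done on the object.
W = F·d·cosθ = (98)(22)cos(30°) = 1867 J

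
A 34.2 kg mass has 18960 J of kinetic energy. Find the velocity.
v = √(2·KE/m) = √(2·18960/34.2) = 33.3 m/s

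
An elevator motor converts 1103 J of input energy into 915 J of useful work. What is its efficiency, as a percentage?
η = W_out/W_in = 915/1103 = 82.96%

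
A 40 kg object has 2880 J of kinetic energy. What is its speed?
v = √(2·KE/m) = √(2·2880/40) = 12.0 m/s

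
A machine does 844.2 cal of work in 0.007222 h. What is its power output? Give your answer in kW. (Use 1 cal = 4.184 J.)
Convert to SI: W = 3532.13 J, t = 25.9992 s
P = W/t = 3532.13/25.9992 = 135.855 W = 0.1359 kW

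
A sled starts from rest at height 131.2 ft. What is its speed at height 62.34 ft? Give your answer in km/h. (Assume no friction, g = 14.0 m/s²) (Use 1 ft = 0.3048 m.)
Convert to SI: h₁−h₂ = 20.9885 m
mgh₁ = mgh₂ + ½mv² ⇒ v = √(2g(h₁−h₂)) = √(2·14.0·20.9885) = 24.2421 m/s = 87.27 km/h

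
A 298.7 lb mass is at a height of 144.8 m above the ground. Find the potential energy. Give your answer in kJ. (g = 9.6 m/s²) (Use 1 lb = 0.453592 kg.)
Convert to SI: m = 135.488 kg, h = 144.8 m
PE = mgh = (135.488)(9.6)(144.8) = 188339 J = 188.3 kJ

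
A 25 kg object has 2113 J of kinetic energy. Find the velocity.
v = √(2·KE/m) = √(2·2113/25) = 13.0 m/s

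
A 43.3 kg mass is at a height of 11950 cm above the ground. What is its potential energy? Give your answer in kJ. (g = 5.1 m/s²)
Convert to SI: m = 43.3 kg, h = 119.5 m
PE = mgh = (43.3)(5.1)(119.5) = 26389.2 J = 26.39 kJ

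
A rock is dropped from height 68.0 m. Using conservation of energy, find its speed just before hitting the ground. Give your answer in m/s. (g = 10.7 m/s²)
mgh = ½mv² ⇒ v = √(2gh) = √(2·10.7·68.0) = 38.15 m/s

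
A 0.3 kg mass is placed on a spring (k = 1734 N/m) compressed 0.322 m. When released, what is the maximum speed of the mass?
½kx² = ½mv² ⇒ v = x√(k/m) = (0.322)√(1734/0.3) = 24.48 m/s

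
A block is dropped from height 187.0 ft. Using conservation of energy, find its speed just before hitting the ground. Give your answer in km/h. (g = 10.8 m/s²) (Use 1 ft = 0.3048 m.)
Convert to SI: h = 56.9976 m
mgh = ½mv² ⇒ v = √(2gh) = √(2·10.8·56.9976) = 35.0877 m/s = 126.3 km/h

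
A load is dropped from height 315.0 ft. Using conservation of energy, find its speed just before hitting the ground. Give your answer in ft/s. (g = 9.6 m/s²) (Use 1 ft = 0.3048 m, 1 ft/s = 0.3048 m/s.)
Convert to SI: h = 96.012 m
mgh = ½mv² ⇒ v = √(2gh) = √(2·9.6·96.012) = 42.9352 m/s = 140.9 ft/s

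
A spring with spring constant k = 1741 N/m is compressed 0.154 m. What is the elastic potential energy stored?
PE = ½kx² = ½(1741)(0.154)² = 20.64 J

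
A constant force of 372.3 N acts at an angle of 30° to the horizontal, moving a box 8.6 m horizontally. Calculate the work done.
W = F·d·cosθ = (372.3)(8.6)cos(30°) = 2773 J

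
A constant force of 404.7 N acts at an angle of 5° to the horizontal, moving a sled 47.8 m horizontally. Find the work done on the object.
W = F·d·cosθ = (404.7)(47.8)cos(5°) = 19270 J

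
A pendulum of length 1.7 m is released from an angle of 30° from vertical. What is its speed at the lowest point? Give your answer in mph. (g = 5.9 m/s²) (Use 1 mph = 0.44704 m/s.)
h = L(1 − cosθ) = 1.7(1 − cos30°) = 0.227757 m
v = √(2gh) = √(2·5.9·0.227757) = 1.63937 m/s = 3.667 mph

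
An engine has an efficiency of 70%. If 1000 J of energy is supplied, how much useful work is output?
W_out = η·W_in = 0.7·1000 = 700.0 J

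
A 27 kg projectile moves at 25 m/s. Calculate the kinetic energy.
KE = ½mv² = ½(27)(25)² = 8437.5 J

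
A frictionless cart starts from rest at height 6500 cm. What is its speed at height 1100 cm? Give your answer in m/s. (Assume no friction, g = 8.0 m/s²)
Convert to SI: h₁−h₂ = 54.0 m
mgh₁ = mgh₂ + ½mv² ⇒ v = √(2g(h₁−h₂)) = √(2·8.0·54.0) = 29.39 m/s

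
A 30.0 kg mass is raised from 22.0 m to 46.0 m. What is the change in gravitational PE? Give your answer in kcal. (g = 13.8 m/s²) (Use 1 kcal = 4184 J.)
ΔPE = mgΔh = (30.0)(13.8)(24.0) = 9936.0 J = 2.375 kcal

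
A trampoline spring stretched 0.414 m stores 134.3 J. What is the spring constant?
k = 2·PE/x² = 2·134.3/(0.414)² = 1567 N/m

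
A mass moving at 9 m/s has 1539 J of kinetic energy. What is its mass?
m = 2·KE/v² = 2·1539/(9)² = 38.0 kg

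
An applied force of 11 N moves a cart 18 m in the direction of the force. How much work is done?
W = F·d = (11)(18) = 198.0 J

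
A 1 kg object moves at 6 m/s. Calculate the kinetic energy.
KE = ½mv² = ½(1)(6)² = 18.0 J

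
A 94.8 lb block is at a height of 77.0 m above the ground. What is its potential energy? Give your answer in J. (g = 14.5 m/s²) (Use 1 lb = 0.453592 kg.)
Convert to SI: m = 43.0005 kg, h = 77.0 m
PE = mgh = (43.0005)(14.5)(77.0) = 48010 J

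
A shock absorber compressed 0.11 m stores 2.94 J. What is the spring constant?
k = 2·PE/x² = 2·2.94/(0.11)² = 486.0 N/m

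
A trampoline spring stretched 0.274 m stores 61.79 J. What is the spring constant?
k = 2·PE/x² = 2·61.79/(0.274)² = 1646 N/m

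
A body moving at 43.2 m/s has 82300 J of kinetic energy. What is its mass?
m = 2·KE/v² = 2·82300/(43.2)² = 88.2 kg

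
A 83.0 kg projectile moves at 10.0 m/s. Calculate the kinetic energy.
KE = ½mv² = ½(83.0)(10.0)² = 4150 J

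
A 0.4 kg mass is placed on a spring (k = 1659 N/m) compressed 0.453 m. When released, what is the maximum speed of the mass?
½kx² = ½mv² ⇒ v = x√(k/m) = (0.453)√(1659/0.4) = 29.17 m/s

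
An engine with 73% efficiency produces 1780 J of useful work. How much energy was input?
W_in = W_out/η = 1780/0.73 = 2438 J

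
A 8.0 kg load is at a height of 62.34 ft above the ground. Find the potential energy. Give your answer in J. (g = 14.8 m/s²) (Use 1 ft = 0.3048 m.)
Convert to SI: m = 8.0 kg, h = 19.0012 m
PE = mgh = (8.0)(14.8)(19.0012) = 2250 J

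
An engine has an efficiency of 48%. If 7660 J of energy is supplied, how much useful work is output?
W_out = η·W_in = 0.48·7660 = 3676.8 J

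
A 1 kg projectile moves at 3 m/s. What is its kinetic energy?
KE = ½mv² = ½(1)(3)² = 4.5 J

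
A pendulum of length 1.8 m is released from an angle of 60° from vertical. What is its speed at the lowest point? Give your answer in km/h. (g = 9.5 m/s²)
h = L(1 − cosθ) = 1.8(1 − cos60°) = 0.9 m
v = √(2gh) = √(2·9.5·0.9) = 4.13521 m/s = 14.89 km/h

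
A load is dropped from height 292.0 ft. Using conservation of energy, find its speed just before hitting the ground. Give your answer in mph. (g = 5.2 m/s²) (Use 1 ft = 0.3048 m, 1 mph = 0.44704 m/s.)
Convert to SI: h = 89.0016 m
mgh = ½mv² ⇒ v = √(2gh) = √(2·5.2·89.0016) = 30.4239 m/s = 68.06 mph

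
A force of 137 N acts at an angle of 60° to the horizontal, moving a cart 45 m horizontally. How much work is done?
W = F·d·cosθ = (137)(45)cos(60°) = 3083 J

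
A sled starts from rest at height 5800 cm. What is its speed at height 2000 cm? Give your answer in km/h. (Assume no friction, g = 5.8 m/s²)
Convert to SI: h₁−h₂ = 38.0 m
mgh₁ = mgh₂ + ½mv² ⇒ v = √(2g(h₁−h₂)) = √(2·5.8·38.0) = 20.9952 m/s = 75.58 km/h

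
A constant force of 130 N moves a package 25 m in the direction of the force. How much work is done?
W = F·d = (130)(25) = 3250 J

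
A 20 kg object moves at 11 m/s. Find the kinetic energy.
KE = ½mv² = ½(20)(11)² = 1210.0 J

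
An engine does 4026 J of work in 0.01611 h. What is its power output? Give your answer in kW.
Convert to SI: W = 4026.0 J, t = 57.996 s
P = W/t = 4026.0/57.996 = 69.4186 W = 0.06942 kW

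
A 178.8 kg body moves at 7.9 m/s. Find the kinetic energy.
KE = ½mv² = ½(178.8)(7.9)² = 5579 J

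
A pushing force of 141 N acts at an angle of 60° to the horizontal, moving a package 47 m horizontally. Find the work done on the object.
W = F·d·cosθ = (141)(47)cos(60°) = 3314 J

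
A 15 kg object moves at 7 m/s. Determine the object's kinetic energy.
KE = ½mv² = ½(15)(7)² = 367.5 J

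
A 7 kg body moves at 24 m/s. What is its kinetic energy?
KE = ½mv² = ½(7)(24)² = 2016.0 J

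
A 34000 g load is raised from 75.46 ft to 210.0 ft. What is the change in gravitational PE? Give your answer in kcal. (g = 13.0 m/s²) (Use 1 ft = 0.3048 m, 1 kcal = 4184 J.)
Convert to SI: m = 34.0 kg, Δh = 41.0078 m
ΔPE = mgΔh = (34.0)(13.0)(41.0078) = 18125.4 J = 4.332 kcal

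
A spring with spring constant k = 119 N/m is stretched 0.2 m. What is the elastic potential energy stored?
PE = ½kx² = ½(119)(0.2)² = 2.38 J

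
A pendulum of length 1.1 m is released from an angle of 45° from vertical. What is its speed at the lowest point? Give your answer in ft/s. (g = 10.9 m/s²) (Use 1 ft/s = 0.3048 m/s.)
h = L(1 − cosθ) = 1.1(1 − cos45°) = 0.322183 m
v = √(2gh) = √(2·10.9·0.322183) = 2.6502 m/s = 8.695 ft/s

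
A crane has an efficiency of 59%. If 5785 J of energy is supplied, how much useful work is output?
W_out = η·W_in = 0.59·5785 = 3413.15 J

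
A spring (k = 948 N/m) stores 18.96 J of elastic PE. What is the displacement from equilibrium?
x = √(2·PE/k) = √(2·18.96/948) = 0.2 m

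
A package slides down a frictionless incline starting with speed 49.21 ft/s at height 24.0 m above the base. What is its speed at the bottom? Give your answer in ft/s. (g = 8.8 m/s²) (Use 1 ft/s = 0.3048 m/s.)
Convert to SI: v₀ = 14.9992 m/s, h = 24.0 m
½mv₀² + mgh = ½mv² ⇒ v = √(v₀² + 2gh) = √(14.9992² + 2·8.8·24.0) = 25.4436 m/s = 83.48 ft/s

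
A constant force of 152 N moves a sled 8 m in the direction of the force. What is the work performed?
W = F·d = (152)(8) = 1216 J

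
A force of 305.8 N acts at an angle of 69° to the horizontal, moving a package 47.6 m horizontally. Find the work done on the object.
W = F·d·cosθ = (305.8)(47.6)cos(69°) = 5216 J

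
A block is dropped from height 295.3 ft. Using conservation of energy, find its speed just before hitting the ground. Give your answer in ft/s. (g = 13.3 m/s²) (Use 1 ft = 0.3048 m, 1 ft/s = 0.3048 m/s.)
Convert to SI: h = 90.0074 m
mgh = ½mv² ⇒ v = √(2gh) = √(2·13.3·90.0074) = 48.9305 m/s = 160.5 ft/s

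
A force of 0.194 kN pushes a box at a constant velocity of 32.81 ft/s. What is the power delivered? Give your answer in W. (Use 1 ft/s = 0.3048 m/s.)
Convert to SI: F = 194.0 N, v = 10.0005 m/s
P = Fv = (194.0)(10.0005) = 1940 W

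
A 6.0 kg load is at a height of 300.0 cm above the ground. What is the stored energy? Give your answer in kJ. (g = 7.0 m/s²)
Convert to SI: m = 6.0 kg, h = 3.0 m
PE = mgh = (6.0)(7.0)(3.0) = 126.0 J = 0.126 kJ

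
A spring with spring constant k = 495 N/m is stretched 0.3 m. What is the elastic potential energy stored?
PE = ½kx² = ½(495)(0.3)² = 22.28 J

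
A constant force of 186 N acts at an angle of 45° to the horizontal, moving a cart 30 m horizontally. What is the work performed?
W = F·d·cosθ = (186)(30)cos(45°) = 3946 J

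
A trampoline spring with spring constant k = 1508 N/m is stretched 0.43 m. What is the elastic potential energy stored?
PE = ½kx² = ½(1508)(0.43)² = 139.4 J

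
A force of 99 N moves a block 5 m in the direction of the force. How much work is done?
W = F·d = (99)(5) = 495.0 J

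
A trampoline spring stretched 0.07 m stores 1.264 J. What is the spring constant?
k = 2·PE/x² = 2·1.264/(0.07)² = 515.9 N/m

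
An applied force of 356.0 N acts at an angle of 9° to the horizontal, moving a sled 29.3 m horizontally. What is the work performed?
W = F·d·cosθ = (356.0)(29.3)cos(9°) = 10300 J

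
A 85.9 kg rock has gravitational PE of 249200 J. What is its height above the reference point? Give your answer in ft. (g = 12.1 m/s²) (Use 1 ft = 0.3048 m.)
h = PE/(mg) = 249200/(85.9·12.1) = 239.756 m = 786.6 ft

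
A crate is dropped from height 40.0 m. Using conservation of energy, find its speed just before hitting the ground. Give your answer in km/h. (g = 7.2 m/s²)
mgh = ½mv² ⇒ v = √(2gh) = √(2·7.2·40.0) = 24.0 m/s = 86.4 km/h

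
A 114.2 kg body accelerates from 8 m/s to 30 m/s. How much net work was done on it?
W = ΔKE = ½m(v₂² − v₁²) = ½(114.2)(30² − 8²) = 47735.6 J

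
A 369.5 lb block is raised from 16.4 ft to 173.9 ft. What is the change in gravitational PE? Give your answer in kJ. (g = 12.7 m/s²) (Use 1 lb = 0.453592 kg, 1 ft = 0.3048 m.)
Convert to SI: m = 167.602 kg, Δh = 48.006 m
ΔPE = mgΔh = (167.602)(12.7)(48.006) = 102183 J = 102.2 kJ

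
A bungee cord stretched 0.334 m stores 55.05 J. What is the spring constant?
k = 2·PE/x² = 2·55.05/(0.334)² = 986.9 N/m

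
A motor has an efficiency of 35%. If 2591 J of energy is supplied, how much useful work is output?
W_out = η·W_in = 0.35·2591 = 906.85 J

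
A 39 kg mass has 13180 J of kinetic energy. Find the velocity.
v = √(2·KE/m) = √(2·13180/39) = 26.0 m/s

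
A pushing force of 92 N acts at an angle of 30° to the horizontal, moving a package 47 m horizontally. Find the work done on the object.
W = F·d·cosθ = (92)(47)cos(30°) = 3745 J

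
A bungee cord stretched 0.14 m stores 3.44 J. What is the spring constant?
k = 2·PE/x² = 2·3.44/(0.14)² = 351.0 N/m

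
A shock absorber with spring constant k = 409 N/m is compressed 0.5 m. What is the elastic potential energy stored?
PE = ½kx² = ½(409)(0.5)² = 51.13 J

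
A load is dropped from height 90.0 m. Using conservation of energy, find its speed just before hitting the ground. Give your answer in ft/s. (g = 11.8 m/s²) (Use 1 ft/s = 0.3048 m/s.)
mgh = ½mv² ⇒ v = √(2gh) = √(2·11.8·90.0) = 46.0869 m/s = 151.2 ft/s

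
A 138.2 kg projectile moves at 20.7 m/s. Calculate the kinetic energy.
KE = ½mv² = ½(138.2)(20.7)² = 29610 J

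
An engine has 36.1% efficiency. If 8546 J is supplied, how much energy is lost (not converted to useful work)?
W_lost = W_in(1 − η) = 8546·(1 − 0.361) = 5461 J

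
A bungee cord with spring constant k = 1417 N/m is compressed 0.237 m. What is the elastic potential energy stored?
PE = ½kx² = ½(1417)(0.237)² = 39.8 J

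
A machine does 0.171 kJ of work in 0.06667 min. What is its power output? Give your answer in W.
Convert to SI: W = 171.0 J, t = 4.0002 s
P = W/t = 171.0/4.0002 = 42.75 W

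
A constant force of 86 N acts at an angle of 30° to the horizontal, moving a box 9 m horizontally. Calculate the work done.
W = F·d·cosθ = (86)(9)cos(30°) = 670.3 J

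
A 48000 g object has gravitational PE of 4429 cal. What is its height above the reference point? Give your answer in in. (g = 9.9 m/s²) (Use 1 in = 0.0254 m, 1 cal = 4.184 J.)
Convert to SI: m = 48.0 kg, PE = 18530.9 J
h = PE/(mg) = 18530.9/(48.0·9.9) = 38.9961 m = 1535 in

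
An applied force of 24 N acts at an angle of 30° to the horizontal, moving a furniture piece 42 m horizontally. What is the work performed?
W = F·d·cosθ = (24)(42)cos(30°) = 873.0 J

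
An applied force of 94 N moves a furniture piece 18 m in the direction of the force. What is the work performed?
W = F·d = (94)(18) = 1692 J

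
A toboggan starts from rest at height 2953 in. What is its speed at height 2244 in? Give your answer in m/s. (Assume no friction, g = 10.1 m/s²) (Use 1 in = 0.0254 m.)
Convert to SI: h₁−h₂ = 18.0086 m
mgh₁ = mgh₂ + ½mv² ⇒ v = √(2g(h₁−h₂)) = √(2·10.1·18.0086) = 19.07 m/s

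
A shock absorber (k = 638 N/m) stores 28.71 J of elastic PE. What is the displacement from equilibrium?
x = √(2·PE/k) = √(2·28.71/638) = 0.3 m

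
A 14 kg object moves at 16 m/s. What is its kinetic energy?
KE = ½mv² = ½(14)(16)² = 1792.0 J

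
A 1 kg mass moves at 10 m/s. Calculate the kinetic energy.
KE = ½mv² = ½(1)(10)² = 50.0 J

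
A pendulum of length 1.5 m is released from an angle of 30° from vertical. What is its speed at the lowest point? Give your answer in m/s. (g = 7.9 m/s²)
h = L(1 − cosθ) = 1.5(1 − cos30°) = 0.200962 m
v = √(2gh) = √(2·7.9·0.200962) = 1.782 m/s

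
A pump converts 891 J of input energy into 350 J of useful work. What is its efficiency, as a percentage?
η = W_out/W_in = 350/891 = 39.28%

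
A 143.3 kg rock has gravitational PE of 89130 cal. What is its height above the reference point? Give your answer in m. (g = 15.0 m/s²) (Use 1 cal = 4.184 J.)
Convert to SI: m = 143.3 kg, PE = 372920 J
h = PE/(mg) = 372920/(143.3·15.0) = 173.5 m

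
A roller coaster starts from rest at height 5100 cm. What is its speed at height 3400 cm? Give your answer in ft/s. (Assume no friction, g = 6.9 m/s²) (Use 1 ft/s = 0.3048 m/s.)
Convert to SI: h₁−h₂ = 17.0 m
mgh₁ = mgh₂ + ½mv² ⇒ v = √(2g(h₁−h₂)) = √(2·6.9·17.0) = 15.3167 m/s = 50.25 ft/s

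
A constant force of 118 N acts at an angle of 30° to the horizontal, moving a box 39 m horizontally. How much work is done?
W = F·d·cosθ = (118)(39)cos(30°) = 3985 J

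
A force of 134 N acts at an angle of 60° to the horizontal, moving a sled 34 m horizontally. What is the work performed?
W = F·d·cosθ = (134)(34)cos(60°) = 2278 J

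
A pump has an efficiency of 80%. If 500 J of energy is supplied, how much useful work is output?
W_out = η·W_in = 0.8·500 = 400.0 J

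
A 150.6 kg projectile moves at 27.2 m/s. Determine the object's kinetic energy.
KE = ½mv² = ½(150.6)(27.2)² = 55710 J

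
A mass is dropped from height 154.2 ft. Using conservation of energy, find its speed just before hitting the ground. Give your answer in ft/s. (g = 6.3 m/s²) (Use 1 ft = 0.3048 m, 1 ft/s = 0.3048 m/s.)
Convert to SI: h = 47.0002 m
mgh = ½mv² ⇒ v = √(2gh) = √(2·6.3·47.0002) = 24.3352 m/s = 79.84 ft/s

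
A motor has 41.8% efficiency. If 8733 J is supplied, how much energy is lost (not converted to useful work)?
W_lost = W_in(1 − η) = 8733·(1 − 0.418) = 5083 J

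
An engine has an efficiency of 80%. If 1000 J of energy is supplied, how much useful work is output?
W_out = η·W_in = 0.8·1000 = 800.0 J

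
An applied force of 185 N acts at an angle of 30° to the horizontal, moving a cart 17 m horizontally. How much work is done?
W = F·d·cosθ = (185)(17)cos(30°) = 2724 J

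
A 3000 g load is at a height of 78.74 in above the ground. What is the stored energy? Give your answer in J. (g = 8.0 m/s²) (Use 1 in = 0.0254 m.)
Convert to SI: m = 3.0 kg, h = 2.0 m
PE = mgh = (3.0)(8.0)(2.0) = 48.0 J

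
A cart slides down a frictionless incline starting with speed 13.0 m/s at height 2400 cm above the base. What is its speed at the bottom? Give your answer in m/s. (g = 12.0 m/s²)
Convert to SI: v₀ = 13.0 m/s, h = 24.0 m
½mv₀² + mgh = ½mv² ⇒ v = √(v₀² + 2gh) = √(13.0² + 2·12.0·24.0) = 27.29 m/s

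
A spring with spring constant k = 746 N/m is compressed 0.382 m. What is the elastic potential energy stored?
PE = ½kx² = ½(746)(0.382)² = 54.43 J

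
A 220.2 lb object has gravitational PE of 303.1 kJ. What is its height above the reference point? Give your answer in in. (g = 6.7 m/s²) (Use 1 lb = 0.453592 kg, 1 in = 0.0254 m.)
Convert to SI: m = 99.881 kg, PE = 303100 J
h = PE/(mg) = 303100/(99.881·6.7) = 452.927 m = 17830 in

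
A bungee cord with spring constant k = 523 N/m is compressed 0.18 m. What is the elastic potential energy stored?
PE = ½kx² = ½(523)(0.18)² = 8.473 J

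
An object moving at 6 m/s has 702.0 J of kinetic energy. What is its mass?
m = 2·KE/v² = 2·702.0/(6)² = 39.0 kg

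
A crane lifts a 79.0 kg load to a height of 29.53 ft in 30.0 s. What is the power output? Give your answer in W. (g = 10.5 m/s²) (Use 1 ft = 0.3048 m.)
Convert to SI: m = 79.0 kg, h = 9.00074 m, t = 30.0 s
P = mgh/t = (79.0)(10.5)(9.00074)/30.0 = 248.9 W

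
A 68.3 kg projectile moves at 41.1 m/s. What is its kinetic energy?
KE = ½mv² = ½(68.3)(41.1)² = 57690 J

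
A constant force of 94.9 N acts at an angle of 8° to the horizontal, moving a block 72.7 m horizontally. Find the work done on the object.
W = F·d·cosθ = (94.9)(72.7)cos(8°) = 6832 J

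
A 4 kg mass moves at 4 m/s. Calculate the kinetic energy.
KE = ½mv² = ½(4)(4)² = 32.0 J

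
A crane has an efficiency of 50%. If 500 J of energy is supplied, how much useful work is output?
W_out = η·W_in = 0.5·500 = 250.0 J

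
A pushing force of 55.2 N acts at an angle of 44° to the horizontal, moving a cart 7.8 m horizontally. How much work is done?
W = F·d·cosθ = (55.2)(7.8)cos(44°) = 309.7 J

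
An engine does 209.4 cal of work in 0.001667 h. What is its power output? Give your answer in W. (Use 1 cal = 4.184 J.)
Convert to SI: W = 876.13 J, t = 6.0012 s
P = W/t = 876.13/6.0012 = 146.0 W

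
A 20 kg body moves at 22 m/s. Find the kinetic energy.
KE = ½mv² = ½(20)(22)² = 4840.0 J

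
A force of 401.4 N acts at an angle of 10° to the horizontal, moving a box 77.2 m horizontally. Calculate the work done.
W = F·d·cosθ = (401.4)(77.2)cos(10°) = 30520 J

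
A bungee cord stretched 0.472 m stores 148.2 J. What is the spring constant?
k = 2·PE/x² = 2·148.2/(0.472)² = 1330 N/m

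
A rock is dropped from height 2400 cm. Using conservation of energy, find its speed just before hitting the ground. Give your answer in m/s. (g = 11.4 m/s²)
Convert to SI: h = 24.0 m
mgh = ½mv² ⇒ v = √(2gh) = √(2·11.4·24.0) = 23.39 m/s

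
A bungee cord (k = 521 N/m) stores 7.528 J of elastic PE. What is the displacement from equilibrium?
x = √(2·PE/k) = √(2·7.528/521) = 0.17 m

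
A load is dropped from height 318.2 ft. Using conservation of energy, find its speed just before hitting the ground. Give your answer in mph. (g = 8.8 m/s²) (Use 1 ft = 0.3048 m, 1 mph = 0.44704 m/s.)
Convert to SI: h = 96.9874 m
mgh = ½mv² ⇒ v = √(2gh) = √(2·8.8·96.9874) = 41.3156 m/s = 92.42 mph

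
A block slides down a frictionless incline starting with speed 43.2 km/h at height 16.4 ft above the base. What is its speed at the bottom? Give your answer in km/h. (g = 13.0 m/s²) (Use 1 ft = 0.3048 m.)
Convert to SI: v₀ = 12.0 m/s, h = 4.99872 m
½mv₀² + mgh = ½mv² ⇒ v = √(v₀² + 2gh) = √(12.0² + 2·13.0·4.99872) = 16.5519 m/s = 59.59 km/h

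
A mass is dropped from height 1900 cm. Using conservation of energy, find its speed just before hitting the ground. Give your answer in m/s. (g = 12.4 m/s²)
Convert to SI: h = 19.0 m
mgh = ½mv² ⇒ v = √(2gh) = √(2·12.4·19.0) = 21.71 m/s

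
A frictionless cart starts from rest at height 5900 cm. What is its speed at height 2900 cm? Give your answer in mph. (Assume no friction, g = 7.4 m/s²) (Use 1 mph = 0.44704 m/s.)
Convert to SI: h₁−h₂ = 30.0 m
mgh₁ = mgh₂ + ½mv² ⇒ v = √(2g(h₁−h₂)) = √(2·7.4·30.0) = 21.0713 m/s = 47.14 mph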